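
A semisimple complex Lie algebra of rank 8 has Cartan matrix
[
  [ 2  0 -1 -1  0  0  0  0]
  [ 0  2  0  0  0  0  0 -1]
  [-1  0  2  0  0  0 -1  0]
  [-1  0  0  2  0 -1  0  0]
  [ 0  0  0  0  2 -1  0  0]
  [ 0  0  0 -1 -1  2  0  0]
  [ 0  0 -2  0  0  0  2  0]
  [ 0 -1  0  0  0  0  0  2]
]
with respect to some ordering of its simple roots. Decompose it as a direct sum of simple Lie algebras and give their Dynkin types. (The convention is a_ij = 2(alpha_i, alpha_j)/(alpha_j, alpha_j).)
The diagram associated to this matrix has two connected components: the simple roots {alpha_2, alpha_8} form a chain of 2 nodes with single edges (A_2), and {alpha_1, alpha_3, alpha_4, alpha_5, alpha_6, alpha_7} form a chain of 6 nodes with a double edge at one end; the terminal node there is the unique long simple root (C_6). A semisimple Lie algebra decomposes uniquely as the direct sum of simple ideals, one per connected component of its Dynkin diagram, so g ≅ A_2 ⊕ C_6 (dimension 8 + 78 = 86).

A_2 ⊕ C_6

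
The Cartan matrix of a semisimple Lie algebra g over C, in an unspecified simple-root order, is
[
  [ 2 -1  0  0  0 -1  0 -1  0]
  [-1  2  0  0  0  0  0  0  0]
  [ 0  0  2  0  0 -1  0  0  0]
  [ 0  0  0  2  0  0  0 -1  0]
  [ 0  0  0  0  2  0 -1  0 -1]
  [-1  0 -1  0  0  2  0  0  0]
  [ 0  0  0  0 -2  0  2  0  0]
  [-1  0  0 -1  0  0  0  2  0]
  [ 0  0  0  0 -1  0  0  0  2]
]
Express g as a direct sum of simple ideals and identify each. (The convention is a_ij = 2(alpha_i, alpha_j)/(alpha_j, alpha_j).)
The diagram associated to this matrix has two connected components: the simple roots {alpha_5, alpha_7, alpha_9} form a chain of 3 nodes with a double edge at one end; the terminal node there is the unique long simple root (C_3), and {alpha_1, alpha_2, alpha_3, alpha_4, alpha_6, alpha_8} form a chain of 5 nodes with one extra node attached to the third node from one end (E_6). A semisimple Lie algebra decomposes uniquely as the direct sum of simple ideals, one per connected component of its Dynkin diagram, so g ≅ C_3 ⊕ E_6 (dimension 21 + 78 = 99).

C_3 (sp(6)) ⊕ E_6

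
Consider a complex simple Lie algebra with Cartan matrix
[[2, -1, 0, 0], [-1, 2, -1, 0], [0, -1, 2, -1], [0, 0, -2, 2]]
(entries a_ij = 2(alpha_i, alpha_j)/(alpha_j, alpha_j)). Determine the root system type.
The matrix has rank 4 with 2's on the diagonal. Reading the off-diagonal entries as Dynkin edges (a single edge where a_ij = a_ji = -1; a double or triple edge where a_ij * a_ji = 2 or 3), the diagram is a chain of 4 nodes with a double edge at one end; the terminal node there is the unique long simple root (C_4). One simple-root ordering that puts it in standard form is (alpha_1, alpha_2, alpha_3, alpha_4). So the algebra is type C_4, i.e. sp(8).

type C_4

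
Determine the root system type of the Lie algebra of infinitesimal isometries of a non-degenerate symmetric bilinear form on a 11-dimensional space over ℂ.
B5

This is so(11) with 11 odd, which has dimension 11(11-1)/2 = 55 and rank (11-1)/2 = 5. In the classification of classical Lie algebras, the orthogonal algebra so(2n+1) in an odd number of variables has type B_n; here n = 5, so the Dynkin diagram is a chain of 5 nodes with a double edge at one end; the terminal node there is the unique short simple root (B_5). Hence the type is B_5.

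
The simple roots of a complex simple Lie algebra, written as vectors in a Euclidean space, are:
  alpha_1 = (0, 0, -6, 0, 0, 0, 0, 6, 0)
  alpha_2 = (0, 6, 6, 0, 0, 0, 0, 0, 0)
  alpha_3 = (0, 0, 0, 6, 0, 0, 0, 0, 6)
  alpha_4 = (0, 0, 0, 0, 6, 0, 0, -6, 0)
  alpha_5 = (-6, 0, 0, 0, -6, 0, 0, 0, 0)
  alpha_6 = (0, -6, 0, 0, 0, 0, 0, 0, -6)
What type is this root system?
Compute the Cartan integers a_ij = 2(alpha_i, alpha_j)/(alpha_j, alpha_j); the resulting 6x6 Cartan matrix is
[[2, -1, 0, -1, 0, 0], [-1, 2, 0, 0, 0, -1], [0, 0, 2, 0, 0, -1], [-1, 0, 0, 2, -1, 0], [0, 0, 0, -1, 2, 0], [0, -1, -1, 0, 0, 2]].
All simple roots have the same length, so the diagram is simply laced. The associated Dynkin diagram is a chain of 6 nodes with single edges (A_6), so the type is A_6 (the algebra sl(7)).

A_6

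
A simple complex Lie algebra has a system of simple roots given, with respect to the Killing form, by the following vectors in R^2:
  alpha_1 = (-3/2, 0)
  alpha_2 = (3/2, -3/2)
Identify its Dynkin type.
B2

Compute the Cartan integers a_ij = 2(alpha_i, alpha_j)/(alpha_j, alpha_j); the resulting 2x2 Cartan matrix is
[[2, -1], [-2, 2]].
The roots have two lengths (squared-length ratio 2:1); the short ones are alpha_{1}. The associated Dynkin diagram is a chain of 2 nodes with a double edge at one end; the terminal node there is the unique short simple root (B_2), so the type is B_2 (the algebra so(5)).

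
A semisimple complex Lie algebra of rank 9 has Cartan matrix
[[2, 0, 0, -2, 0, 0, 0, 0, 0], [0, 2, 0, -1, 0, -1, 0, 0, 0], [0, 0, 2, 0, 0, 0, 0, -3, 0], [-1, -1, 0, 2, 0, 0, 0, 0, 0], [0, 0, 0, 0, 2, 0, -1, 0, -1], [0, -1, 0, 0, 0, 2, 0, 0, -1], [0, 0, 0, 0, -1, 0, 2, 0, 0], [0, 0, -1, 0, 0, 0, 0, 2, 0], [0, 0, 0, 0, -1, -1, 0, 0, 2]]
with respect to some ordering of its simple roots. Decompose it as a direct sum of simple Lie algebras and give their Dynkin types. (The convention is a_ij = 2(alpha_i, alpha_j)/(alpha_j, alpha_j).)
The diagram associated to this matrix has two connected components: the simple roots {alpha_1, alpha_2, alpha_4, alpha_5, alpha_6, alpha_7, alpha_9} form a chain of 7 nodes with a double edge at one end; the terminal node there is the unique long simple root (C_7), and {alpha_3, alpha_8} form two nodes joined by a triple edge (G_2). A semisimple Lie algebra decomposes uniquely as the direct sum of simple ideals, one per connected component of its Dynkin diagram, so g ≅ C_7 ⊕ G_2 (dimension 105 + 14 = 119).

C_7 (sp(14)) ⊕ G_2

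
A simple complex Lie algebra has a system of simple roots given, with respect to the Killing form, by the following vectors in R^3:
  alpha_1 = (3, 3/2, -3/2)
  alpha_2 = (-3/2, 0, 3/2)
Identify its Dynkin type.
G_2

Compute the Cartan integers a_ij = 2(alpha_i, alpha_j)/(alpha_j, alpha_j); the resulting 2x2 Cartan matrix is
[[2, -3], [-1, 2]].
The roots have two lengths (squared-length ratio 3:1); the short ones are alpha_{2}. The associated Dynkin diagram is two nodes joined by a triple edge (G_2), so the type is G_2.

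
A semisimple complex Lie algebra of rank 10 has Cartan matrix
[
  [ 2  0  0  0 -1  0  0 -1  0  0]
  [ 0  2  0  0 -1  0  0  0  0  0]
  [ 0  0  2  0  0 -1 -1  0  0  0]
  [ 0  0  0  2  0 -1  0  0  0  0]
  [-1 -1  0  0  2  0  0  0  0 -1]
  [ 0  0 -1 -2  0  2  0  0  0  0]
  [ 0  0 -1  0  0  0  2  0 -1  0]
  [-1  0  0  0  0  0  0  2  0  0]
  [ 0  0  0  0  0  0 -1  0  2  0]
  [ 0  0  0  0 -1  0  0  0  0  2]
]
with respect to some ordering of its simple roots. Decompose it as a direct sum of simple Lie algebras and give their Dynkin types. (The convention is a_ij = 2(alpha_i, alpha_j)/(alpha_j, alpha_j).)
The diagram associated to this matrix has two connected components: the simple roots {alpha_3, alpha_4, alpha_6, alpha_7, alpha_9} form a chain of 5 nodes with a double edge at one end; the terminal node there is the unique short simple root (B_5), and {alpha_1, alpha_2, alpha_5, alpha_8, alpha_10} form a chain of 3 nodes with a fork of two nodes at one end (D_5). A semisimple Lie algebra decomposes uniquely as the direct sum of simple ideals, one per connected component of its Dynkin diagram, so g ≅ B_5 ⊕ D_5 (dimension 55 + 45 = 100).

B_5 (so(11)) ⊕ D_5 (so(10))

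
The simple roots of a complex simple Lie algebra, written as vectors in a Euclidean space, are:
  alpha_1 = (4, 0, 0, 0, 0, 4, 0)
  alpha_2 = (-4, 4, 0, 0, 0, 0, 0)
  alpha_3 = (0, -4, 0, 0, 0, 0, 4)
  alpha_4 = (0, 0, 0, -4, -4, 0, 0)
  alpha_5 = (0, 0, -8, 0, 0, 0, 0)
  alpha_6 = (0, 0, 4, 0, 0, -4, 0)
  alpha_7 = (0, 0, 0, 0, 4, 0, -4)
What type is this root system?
Compute the Cartan integers a_ij = 2(alpha_i, alpha_j)/(alpha_j, alpha_j); the resulting 7x7 Cartan matrix is
[[2, -1, 0, 0, 0, -1, 0], [-1, 2, -1, 0, 0, 0, 0], [0, -1, 2, 0, 0, 0, -1], [0, 0, 0, 2, 0, 0, -1], [0, 0, 0, 0, 2, -2, 0], [-1, 0, 0, 0, -1, 2, 0], [0, 0, -1, -1, 0, 0, 2]].
The roots have two lengths (squared-length ratio 2:1); the short ones are alpha_{1,2,3,4,6,7}. The associated Dynkin diagram is a chain of 7 nodes with a double edge at one end; the terminal node there is the unique long simple root (C_7), so the type is C_7 (the algebra sp(14)).

type C_7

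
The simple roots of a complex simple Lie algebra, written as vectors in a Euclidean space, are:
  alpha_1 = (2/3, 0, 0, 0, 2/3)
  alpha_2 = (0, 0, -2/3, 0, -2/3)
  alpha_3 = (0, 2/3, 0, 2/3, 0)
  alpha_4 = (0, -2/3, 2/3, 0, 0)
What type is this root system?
A_4

Compute the Cartan integers a_ij = 2(alpha_i, alpha_j)/(alpha_j, alpha_j); the resulting 4x4 Cartan matrix is
[[2, -1, 0, 0], [-1, 2, 0, -1], [0, 0, 2, -1], [0, -1, -1, 2]].
All simple roots have the same length, so the diagram is simply laced. The associated Dynkin diagram is a chain of 4 nodes with single edges (A_4), so the type is A_4 (the algebra sl(5)).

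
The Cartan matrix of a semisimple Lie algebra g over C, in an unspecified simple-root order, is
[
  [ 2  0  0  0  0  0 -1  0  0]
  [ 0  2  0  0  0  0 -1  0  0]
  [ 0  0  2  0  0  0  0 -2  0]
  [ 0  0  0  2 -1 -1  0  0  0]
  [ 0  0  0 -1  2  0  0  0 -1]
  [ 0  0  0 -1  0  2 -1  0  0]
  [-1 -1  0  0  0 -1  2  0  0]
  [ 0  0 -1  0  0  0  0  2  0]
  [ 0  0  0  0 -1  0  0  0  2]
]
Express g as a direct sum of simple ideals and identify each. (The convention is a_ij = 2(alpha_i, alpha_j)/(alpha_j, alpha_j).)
B_2 ⊕ D_7

The diagram associated to this matrix has two connected components: the simple roots {alpha_3, alpha_8} form a chain of 2 nodes with a double edge at one end; the terminal node there is the unique short simple root (B_2), and {alpha_1, alpha_2, alpha_4, alpha_5, alpha_6, alpha_7, alpha_9} form a chain of 5 nodes with a fork of two nodes at one end (D_7). A semisimple Lie algebra decomposes uniquely as the direct sum of simple ideals, one per connected component of its Dynkin diagram, so g ≅ B_2 ⊕ D_7 (dimension 10 + 91 = 101).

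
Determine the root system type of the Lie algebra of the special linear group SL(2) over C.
A_1

This is sl(2), which has dimension 2^2 - 1 = 3 and rank 2 - 1 = 1 (a Cartan subalgebra is the diagonal traceless matrices). In the classification of classical Lie algebras, the special linear algebra sl(n+1) has type A_n; here n = 1, so the Dynkin diagram is a chain of 1 nodes with single edges (A_1). Hence the type is A_1.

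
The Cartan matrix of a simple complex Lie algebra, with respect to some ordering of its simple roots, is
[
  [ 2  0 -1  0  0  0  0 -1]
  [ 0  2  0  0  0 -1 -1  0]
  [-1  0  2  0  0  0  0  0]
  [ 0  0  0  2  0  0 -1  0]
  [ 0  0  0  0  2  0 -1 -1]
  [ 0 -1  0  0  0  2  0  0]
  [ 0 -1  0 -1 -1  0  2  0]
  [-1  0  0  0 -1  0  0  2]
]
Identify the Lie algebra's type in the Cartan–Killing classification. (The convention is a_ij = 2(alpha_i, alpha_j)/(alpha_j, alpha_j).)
The matrix has rank 8 with 2's on the diagonal. Reading the off-diagonal entries as Dynkin edges (a single edge where a_ij = a_ji = -1; a double or triple edge where a_ij * a_ji = 2 or 3), the diagram is a chain of 7 nodes with one extra node attached to the third node from one end (E_8). One simple-root ordering that puts it in standard form is (alpha_6, alpha_4, alpha_2, alpha_7, alpha_5, alpha_8, alpha_1, alpha_3). So the algebra is type E_8.

type E_8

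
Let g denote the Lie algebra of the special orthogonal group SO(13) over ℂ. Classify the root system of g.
B6

This is so(13) with 13 odd, which has dimension 13(13-1)/2 = 78 and rank (13-1)/2 = 6. In the classification of classical Lie algebras, the orthogonal algebra so(2n+1) in an odd number of variables has type B_n; here n = 6, so the Dynkin diagram is a chain of 6 nodes with a double edge at one end; the terminal node there is the unique short simple root (B_6). Hence the type is B_6.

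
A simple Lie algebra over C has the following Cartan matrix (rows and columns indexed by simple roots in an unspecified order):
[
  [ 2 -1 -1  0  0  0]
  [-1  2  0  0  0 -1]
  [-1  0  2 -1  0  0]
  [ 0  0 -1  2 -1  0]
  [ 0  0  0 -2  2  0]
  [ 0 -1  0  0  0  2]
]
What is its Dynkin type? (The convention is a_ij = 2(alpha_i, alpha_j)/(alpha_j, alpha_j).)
C_6 (sp(12))

The matrix has rank 6 with 2's on the diagonal. Reading the off-diagonal entries as Dynkin edges (a single edge where a_ij = a_ji = -1; a double or triple edge where a_ij * a_ji = 2 or 3), the diagram is a chain of 6 nodes with a double edge at one end; the terminal node there is the unique long simple root (C_6). One simple-root ordering that puts it in standard form is (alpha_6, alpha_2, alpha_1, alpha_3, alpha_4, alpha_5). So the algebra is type C_6, i.e. sp(12).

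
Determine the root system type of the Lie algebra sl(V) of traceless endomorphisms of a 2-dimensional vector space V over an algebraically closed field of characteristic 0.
This is sl(2), which has dimension 2^2 - 1 = 3 and rank 2 - 1 = 1 (a Cartan subalgebra is the diagonal traceless matrices). In the classification of classical Lie algebras, the special linear algebra sl(n+1) has type A_n; here n = 1, so the Dynkin diagram is a chain of 1 nodes with single edges (A_1). Hence the type is A_1.

A1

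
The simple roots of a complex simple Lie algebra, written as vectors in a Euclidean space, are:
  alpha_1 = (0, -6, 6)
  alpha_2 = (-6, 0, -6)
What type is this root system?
Compute the Cartan integers a_ij = 2(alpha_i, alpha_j)/(alpha_j, alpha_j); the resulting 2x2 Cartan matrix is
[[2, -1], [-1, 2]].
All simple roots have the same length, so the diagram is simply laced. The associated Dynkin diagram is a chain of 2 nodes with single edges (A_2), so the type is A_2 (the algebra sl(3)).

A_2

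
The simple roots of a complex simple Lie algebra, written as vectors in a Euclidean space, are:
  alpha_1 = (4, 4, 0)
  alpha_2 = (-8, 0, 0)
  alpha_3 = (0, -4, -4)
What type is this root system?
Compute the Cartan integers a_ij = 2(alpha_i, alpha_j)/(alpha_j, alpha_j); the resulting 3x3 Cartan matrix is
[[2, -1, -1], [-2, 2, 0], [-1, 0, 2]].
The roots have two lengths (squared-length ratio 2:1); the short ones are alpha_{1,3}. The associated Dynkin diagram is a chain of 3 nodes with a double edge at one end; the terminal node there is the unique long simple root (C_3), so the type is C_3 (the algebra sp(6)).

C_3 (sp(6))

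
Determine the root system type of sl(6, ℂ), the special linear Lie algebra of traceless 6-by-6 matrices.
This is sl(6), which has dimension 6^2 - 1 = 35 and rank 6 - 1 = 5 (a Cartan subalgebra is the diagonal traceless matrices). In the classification of classical Lie algebras, the special linear algebra sl(n+1) has type A_n; here n = 5, so the Dynkin diagram is a chain of 5 nodes with single edges (A_5). Hence the type is A_5.

A_5 (sl(6))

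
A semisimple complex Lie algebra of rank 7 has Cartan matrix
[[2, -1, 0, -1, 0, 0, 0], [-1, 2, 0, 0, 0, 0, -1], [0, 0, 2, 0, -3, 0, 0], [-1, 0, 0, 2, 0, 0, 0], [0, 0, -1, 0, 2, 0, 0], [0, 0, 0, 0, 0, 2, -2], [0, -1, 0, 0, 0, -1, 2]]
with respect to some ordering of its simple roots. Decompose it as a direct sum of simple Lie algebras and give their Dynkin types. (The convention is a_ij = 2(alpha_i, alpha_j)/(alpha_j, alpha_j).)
The diagram associated to this matrix has two connected components: the simple roots {alpha_1, alpha_2, alpha_4, alpha_6, alpha_7} form a chain of 5 nodes with a double edge at one end; the terminal node there is the unique long simple root (C_5), and {alpha_3, alpha_5} form two nodes joined by a triple edge (G_2). A semisimple Lie algebra decomposes uniquely as the direct sum of simple ideals, one per connected component of its Dynkin diagram, so g ≅ C_5 ⊕ G_2 (dimension 55 + 14 = 69).

C5 ⊕ G2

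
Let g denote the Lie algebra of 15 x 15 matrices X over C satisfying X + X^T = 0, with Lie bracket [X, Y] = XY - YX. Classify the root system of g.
This is so(15) with 15 odd, which has dimension 15(15-1)/2 = 105 and rank (15-1)/2 = 7. In the classification of classical Lie algebras, the orthogonal algebra so(2n+1) in an odd number of variables has type B_n; here n = 7, so the Dynkin diagram is a chain of 7 nodes with a double edge at one end; the terminal node there is the unique short simple root (B_7). Hence the type is B_7.

B_7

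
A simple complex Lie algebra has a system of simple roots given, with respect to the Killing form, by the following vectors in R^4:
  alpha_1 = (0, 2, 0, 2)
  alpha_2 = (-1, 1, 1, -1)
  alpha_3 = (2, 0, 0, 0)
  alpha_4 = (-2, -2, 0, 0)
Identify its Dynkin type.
Compute the Cartan integers a_ij = 2(alpha_i, alpha_j)/(alpha_j, alpha_j); the resulting 4x4 Cartan matrix is
[[2, 0, 0, -1], [0, 2, -1, 0], [0, -1, 2, -1], [-1, 0, -2, 2]].
The roots have two lengths (squared-length ratio 2:1); the short ones are alpha_{2,3}. The associated Dynkin diagram is a chain of 4 nodes with a double edge between the middle two (F_4), so the type is F_4.

F_4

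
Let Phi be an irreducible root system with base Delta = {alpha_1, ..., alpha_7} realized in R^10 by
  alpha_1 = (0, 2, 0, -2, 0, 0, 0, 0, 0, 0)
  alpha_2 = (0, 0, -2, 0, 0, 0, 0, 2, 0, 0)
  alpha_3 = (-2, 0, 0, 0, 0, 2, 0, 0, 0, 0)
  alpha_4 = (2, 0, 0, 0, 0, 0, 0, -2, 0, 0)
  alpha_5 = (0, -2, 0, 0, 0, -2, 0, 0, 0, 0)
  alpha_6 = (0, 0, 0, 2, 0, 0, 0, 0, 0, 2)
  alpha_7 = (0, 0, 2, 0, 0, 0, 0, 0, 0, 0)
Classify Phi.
type B_7

Compute the Cartan integers a_ij = 2(alpha_i, alpha_j)/(alpha_j, alpha_j); the resulting 7x7 Cartan matrix is
[[2, 0, 0, 0, -1, -1, 0], [0, 2, 0, -1, 0, 0, -2], [0, 0, 2, -1, -1, 0, 0], [0, -1, -1, 2, 0, 0, 0], [-1, 0, -1, 0, 2, 0, 0], [-1, 0, 0, 0, 0, 2, 0], [0, -1, 0, 0, 0, 0, 2]].
The roots have two lengths (squared-length ratio 2:1); the short ones are alpha_{7}. The associated Dynkin diagram is a chain of 7 nodes with a double edge at one end; the terminal node there is the unique short simple root (B_7), so the type is B_7 (the algebra so(15)).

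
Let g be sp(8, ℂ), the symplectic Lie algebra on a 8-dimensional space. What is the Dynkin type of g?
type C_4

This is sp(8), which has dimension 8(8+1)/2 = 36 and rank 8/2 = 4. In the classification of classical Lie algebras, the symplectic algebra sp(2n) has type C_n; here n = 4, so the Dynkin diagram is a chain of 4 nodes with a double edge at one end; the terminal node there is the unique long simple root (C_4). Hence the type is C_4.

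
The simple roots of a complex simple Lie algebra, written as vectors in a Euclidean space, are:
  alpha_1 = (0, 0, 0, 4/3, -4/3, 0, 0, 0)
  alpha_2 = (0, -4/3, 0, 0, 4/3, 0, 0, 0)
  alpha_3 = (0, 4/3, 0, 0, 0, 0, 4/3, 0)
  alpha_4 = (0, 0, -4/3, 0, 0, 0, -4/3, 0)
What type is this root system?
A4

Compute the Cartan integers a_ij = 2(alpha_i, alpha_j)/(alpha_j, alpha_j); the resulting 4x4 Cartan matrix is
[[2, -1, 0, 0], [-1, 2, -1, 0], [0, -1, 2, -1], [0, 0, -1, 2]].
All simple roots have the same length, so the diagram is simply laced. The associated Dynkin diagram is a chain of 4 nodes with single edges (A_4), so the type is A_4 (the algebra sl(5)).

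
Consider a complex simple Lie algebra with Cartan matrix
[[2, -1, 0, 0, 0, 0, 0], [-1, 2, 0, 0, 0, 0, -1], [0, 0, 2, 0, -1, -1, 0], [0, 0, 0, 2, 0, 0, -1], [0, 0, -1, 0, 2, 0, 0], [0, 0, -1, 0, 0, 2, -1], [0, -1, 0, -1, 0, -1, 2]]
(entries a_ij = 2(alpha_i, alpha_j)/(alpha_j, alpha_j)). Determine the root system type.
type E_7

The matrix has rank 7 with 2's on the diagonal. Reading the off-diagonal entries as Dynkin edges (a single edge where a_ij = a_ji = -1; a double or triple edge where a_ij * a_ji = 2 or 3), the diagram is a chain of 6 nodes with one extra node attached to the third node from one end (E_7). One simple-root ordering that puts it in standard form is (alpha_1, alpha_4, alpha_2, alpha_7, alpha_6, alpha_3, alpha_5). So the algebra is type E_7.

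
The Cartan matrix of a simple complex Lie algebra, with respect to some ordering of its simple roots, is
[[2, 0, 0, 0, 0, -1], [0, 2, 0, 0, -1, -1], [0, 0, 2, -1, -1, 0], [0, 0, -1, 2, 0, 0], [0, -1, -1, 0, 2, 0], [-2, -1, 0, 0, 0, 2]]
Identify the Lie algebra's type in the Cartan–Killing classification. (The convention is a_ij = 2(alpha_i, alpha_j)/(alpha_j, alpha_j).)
B_6 (so(13))

The matrix has rank 6 with 2's on the diagonal. Reading the off-diagonal entries as Dynkin edges (a single edge where a_ij = a_ji = -1; a double or triple edge where a_ij * a_ji = 2 or 3), the diagram is a chain of 6 nodes with a double edge at one end; the terminal node there is the unique short simple root (B_6). One simple-root ordering that puts it in standard form is (alpha_4, alpha_3, alpha_5, alpha_2, alpha_6, alpha_1). So the algebra is type B_6, i.e. so(13).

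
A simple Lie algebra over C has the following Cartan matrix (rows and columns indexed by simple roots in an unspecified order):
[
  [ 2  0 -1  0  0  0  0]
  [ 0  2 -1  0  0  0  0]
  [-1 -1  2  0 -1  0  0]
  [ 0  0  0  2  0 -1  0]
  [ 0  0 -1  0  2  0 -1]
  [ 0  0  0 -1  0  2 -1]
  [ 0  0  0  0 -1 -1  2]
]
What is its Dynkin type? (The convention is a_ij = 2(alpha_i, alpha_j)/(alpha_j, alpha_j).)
The matrix has rank 7 with 2's on the diagonal. Reading the off-diagonal entries as Dynkin edges (a single edge where a_ij = a_ji = -1; a double or triple edge where a_ij * a_ji = 2 or 3), the diagram is a chain of 5 nodes with a fork of two nodes at one end (D_7). One simple-root ordering that puts it in standard form is (alpha_4, alpha_6, alpha_7, alpha_5, alpha_3, alpha_1, alpha_2). So the algebra is type D_7, i.e. so(14).

D7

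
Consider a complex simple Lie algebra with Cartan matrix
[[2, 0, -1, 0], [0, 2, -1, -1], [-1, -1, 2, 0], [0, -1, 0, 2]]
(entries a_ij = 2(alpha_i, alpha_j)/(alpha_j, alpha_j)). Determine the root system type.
The matrix has rank 4 with 2's on the diagonal. Reading the off-diagonal entries as Dynkin edges (a single edge where a_ij = a_ji = -1; a double or triple edge where a_ij * a_ji = 2 or 3), the diagram is a chain of 4 nodes with single edges (A_4). One simple-root ordering that puts it in standard form is (alpha_1, alpha_3, alpha_2, alpha_4). So the algebra is type A_4, i.e. sl(5).

A4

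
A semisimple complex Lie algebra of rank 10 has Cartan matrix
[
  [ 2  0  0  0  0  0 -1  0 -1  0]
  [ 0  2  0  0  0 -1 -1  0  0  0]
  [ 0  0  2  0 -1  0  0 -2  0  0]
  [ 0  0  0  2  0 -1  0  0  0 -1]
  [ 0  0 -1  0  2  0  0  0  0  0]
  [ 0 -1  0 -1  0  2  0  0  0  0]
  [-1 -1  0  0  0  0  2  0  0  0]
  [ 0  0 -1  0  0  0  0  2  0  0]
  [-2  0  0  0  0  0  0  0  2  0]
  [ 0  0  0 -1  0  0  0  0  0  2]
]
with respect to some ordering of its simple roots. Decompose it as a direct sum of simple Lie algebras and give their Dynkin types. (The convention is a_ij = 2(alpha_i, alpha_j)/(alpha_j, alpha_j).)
The diagram associated to this matrix has two connected components: the simple roots {alpha_3, alpha_5, alpha_8} form a chain of 3 nodes with a double edge at one end; the terminal node there is the unique short simple root (B_3), and {alpha_1, alpha_2, alpha_4, alpha_6, alpha_7, alpha_9, alpha_10} form a chain of 7 nodes with a double edge at one end; the terminal node there is the unique long simple root (C_7). A semisimple Lie algebra decomposes uniquely as the direct sum of simple ideals, one per connected component of its Dynkin diagram, so g ≅ B_3 ⊕ C_7 (dimension 21 + 105 = 126).

B_3 (so(7)) ⊕ C_7 (sp(14))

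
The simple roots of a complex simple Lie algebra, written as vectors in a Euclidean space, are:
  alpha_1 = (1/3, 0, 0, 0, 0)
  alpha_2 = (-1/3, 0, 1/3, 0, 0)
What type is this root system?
B_2 (so(5))

Compute the Cartan integers a_ij = 2(alpha_i, alpha_j)/(alpha_j, alpha_j); the resulting 2x2 Cartan matrix is
[[2, -1], [-2, 2]].
The roots have two lengths (squared-length ratio 2:1); the short ones are alpha_{1}. The associated Dynkin diagram is a chain of 2 nodes with a double edge at one end; the terminal node there is the unique short simple root (B_2), so the type is B_2 (the algebra so(5)).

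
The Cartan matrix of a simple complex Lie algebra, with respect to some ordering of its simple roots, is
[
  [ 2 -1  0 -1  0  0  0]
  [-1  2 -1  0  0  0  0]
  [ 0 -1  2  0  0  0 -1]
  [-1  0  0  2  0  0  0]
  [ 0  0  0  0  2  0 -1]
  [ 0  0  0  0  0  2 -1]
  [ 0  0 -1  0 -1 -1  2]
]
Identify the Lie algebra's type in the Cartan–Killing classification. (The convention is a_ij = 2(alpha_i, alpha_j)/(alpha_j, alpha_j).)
The matrix has rank 7 with 2's on the diagonal. Reading the off-diagonal entries as Dynkin edges (a single edge where a_ij = a_ji = -1; a double or triple edge where a_ij * a_ji = 2 or 3), the diagram is a chain of 5 nodes with a fork of two nodes at one end (D_7). One simple-root ordering that puts it in standard form is (alpha_4, alpha_1, alpha_2, alpha_3, alpha_7, alpha_5, alpha_6). So the algebra is type D_7, i.e. so(14).

D_7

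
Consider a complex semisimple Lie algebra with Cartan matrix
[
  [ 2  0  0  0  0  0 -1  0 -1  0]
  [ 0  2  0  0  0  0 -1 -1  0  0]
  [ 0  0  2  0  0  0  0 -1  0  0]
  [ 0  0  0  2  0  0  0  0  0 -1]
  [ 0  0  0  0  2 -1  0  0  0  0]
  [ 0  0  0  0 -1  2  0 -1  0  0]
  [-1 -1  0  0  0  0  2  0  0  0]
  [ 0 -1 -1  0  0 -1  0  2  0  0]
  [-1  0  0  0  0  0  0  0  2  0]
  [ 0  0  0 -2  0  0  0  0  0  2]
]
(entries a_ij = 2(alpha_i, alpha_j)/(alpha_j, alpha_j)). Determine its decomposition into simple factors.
The diagram associated to this matrix has two connected components: the simple roots {alpha_4, alpha_10} form a chain of 2 nodes with a double edge at one end; the terminal node there is the unique short simple root (B_2), and {alpha_1, alpha_2, alpha_3, alpha_5, alpha_6, alpha_7, alpha_8, alpha_9} form a chain of 7 nodes with one extra node attached to the third node from one end (E_8). A semisimple Lie algebra decomposes uniquely as the direct sum of simple ideals, one per connected component of its Dynkin diagram, so g ≅ B_2 ⊕ E_8 (dimension 10 + 248 = 258).

type B_2 ⊕ type E_8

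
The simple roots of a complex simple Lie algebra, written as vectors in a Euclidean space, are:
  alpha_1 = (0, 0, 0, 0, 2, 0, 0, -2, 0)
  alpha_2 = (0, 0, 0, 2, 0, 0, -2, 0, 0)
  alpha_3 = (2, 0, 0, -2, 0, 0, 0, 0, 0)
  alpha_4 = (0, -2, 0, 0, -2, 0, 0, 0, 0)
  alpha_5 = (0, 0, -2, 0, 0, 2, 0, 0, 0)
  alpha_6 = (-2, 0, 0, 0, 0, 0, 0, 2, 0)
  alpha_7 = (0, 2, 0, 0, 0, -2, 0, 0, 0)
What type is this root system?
Compute the Cartan integers a_ij = 2(alpha_i, alpha_j)/(alpha_j, alpha_j); the resulting 7x7 Cartan matrix is
[[2, 0, 0, -1, 0, -1, 0], [0, 2, -1, 0, 0, 0, 0], [0, -1, 2, 0, 0, -1, 0], [-1, 0, 0, 2, 0, 0, -1], [0, 0, 0, 0, 2, 0, -1], [-1, 0, -1, 0, 0, 2, 0], [0, 0, 0, -1, -1, 0, 2]].
All simple roots have the same length, so the diagram is simply laced. The associated Dynkin diagram is a chain of 7 nodes with single edges (A_7), so the type is A_7 (the algebra sl(8)).

type A_7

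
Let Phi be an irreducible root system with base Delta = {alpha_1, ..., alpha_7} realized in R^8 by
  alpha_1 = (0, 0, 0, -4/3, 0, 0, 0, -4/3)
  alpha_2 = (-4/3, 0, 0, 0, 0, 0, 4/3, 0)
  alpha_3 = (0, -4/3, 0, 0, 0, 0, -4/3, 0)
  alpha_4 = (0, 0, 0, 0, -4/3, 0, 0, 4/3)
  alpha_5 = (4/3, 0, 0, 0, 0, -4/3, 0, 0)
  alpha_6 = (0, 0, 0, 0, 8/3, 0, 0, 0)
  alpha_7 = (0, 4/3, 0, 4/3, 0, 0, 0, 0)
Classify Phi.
Compute the Cartan integers a_ij = 2(alpha_i, alpha_j)/(alpha_j, alpha_j); the resulting 7x7 Cartan matrix is
[[2, 0, 0, -1, 0, 0, -1], [0, 2, -1, 0, -1, 0, 0], [0, -1, 2, 0, 0, 0, -1], [-1, 0, 0, 2, 0, -1, 0], [0, -1, 0, 0, 2, 0, 0], [0, 0, 0, -2, 0, 2, 0], [-1, 0, -1, 0, 0, 0, 2]].
The roots have two lengths (squared-length ratio 2:1); the short ones are alpha_{1,2,3,4,5,7}. The associated Dynkin diagram is a chain of 7 nodes with a double edge at one end; the terminal node there is the unique long simple root (C_7), so the type is C_7 (the algebra sp(14)).

type C_7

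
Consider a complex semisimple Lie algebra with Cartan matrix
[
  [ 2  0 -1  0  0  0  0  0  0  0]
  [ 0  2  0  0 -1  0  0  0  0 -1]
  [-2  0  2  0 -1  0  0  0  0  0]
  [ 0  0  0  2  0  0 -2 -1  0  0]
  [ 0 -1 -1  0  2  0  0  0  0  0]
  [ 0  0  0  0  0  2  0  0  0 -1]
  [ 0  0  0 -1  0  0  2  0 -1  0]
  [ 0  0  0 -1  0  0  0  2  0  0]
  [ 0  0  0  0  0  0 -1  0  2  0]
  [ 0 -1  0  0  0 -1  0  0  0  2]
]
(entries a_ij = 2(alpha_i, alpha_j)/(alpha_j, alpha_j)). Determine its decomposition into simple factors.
B6 + F4

The diagram associated to this matrix has two connected components: the simple roots {alpha_1, alpha_2, alpha_3, alpha_5, alpha_6, alpha_10} form a chain of 6 nodes with a double edge at one end; the terminal node there is the unique short simple root (B_6), and {alpha_4, alpha_7, alpha_8, alpha_9} form a chain of 4 nodes with a double edge between the middle two (F_4). A semisimple Lie algebra decomposes uniquely as the direct sum of simple ideals, one per connected component of its Dynkin diagram, so g ≅ B_6 ⊕ F_4 (dimension 78 + 52 = 130).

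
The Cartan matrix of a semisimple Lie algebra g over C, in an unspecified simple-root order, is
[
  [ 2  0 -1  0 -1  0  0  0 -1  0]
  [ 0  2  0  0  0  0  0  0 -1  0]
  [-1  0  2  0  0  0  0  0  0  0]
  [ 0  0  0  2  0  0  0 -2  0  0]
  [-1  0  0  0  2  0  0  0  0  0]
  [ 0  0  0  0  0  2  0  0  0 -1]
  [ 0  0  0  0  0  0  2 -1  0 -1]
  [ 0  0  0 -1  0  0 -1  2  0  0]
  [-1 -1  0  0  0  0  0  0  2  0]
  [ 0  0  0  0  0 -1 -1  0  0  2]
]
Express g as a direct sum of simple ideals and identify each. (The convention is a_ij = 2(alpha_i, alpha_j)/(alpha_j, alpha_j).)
C_5 (sp(10)) + D_5 (so(10))

The diagram associated to this matrix has two connected components: the simple roots {alpha_4, alpha_6, alpha_7, alpha_8, alpha_10} form a chain of 5 nodes with a double edge at one end; the terminal node there is the unique long simple root (C_5), and {alpha_1, alpha_2, alpha_3, alpha_5, alpha_9} form a chain of 3 nodes with a fork of two nodes at one end (D_5). A semisimple Lie algebra decomposes uniquely as the direct sum of simple ideals, one per connected component of its Dynkin diagram, so g ≅ C_5 ⊕ D_5 (dimension 55 + 45 = 100).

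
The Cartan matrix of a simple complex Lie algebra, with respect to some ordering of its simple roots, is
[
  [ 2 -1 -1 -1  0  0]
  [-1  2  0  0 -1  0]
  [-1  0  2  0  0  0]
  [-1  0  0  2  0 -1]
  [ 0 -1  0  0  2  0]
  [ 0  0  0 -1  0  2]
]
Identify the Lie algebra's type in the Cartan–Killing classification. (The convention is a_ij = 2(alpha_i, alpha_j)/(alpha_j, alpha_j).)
The matrix has rank 6 with 2's on the diagonal. Reading the off-diagonal entries as Dynkin edges (a single edge where a_ij = a_ji = -1; a double or triple edge where a_ij * a_ji = 2 or 3), the diagram is a chain of 5 nodes with one extra node attached to the third node from one end (E_6). One simple-root ordering that puts it in standard form is (alpha_5, alpha_3, alpha_2, alpha_1, alpha_4, alpha_6). So the algebra is type E_6.

E_6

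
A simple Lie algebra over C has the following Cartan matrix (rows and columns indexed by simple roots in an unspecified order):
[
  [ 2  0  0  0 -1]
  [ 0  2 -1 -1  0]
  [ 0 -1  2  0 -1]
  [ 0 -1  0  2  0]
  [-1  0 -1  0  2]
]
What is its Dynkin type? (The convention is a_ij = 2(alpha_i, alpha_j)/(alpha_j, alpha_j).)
type A_5

The matrix has rank 5 with 2's on the diagonal. Reading the off-diagonal entries as Dynkin edges (a single edge where a_ij = a_ji = -1; a double or triple edge where a_ij * a_ji = 2 or 3), the diagram is a chain of 5 nodes with single edges (A_5). One simple-root ordering that puts it in standard form is (alpha_4, alpha_2, alpha_3, alpha_5, alpha_1). So the algebra is type A_5, i.e. sl(6).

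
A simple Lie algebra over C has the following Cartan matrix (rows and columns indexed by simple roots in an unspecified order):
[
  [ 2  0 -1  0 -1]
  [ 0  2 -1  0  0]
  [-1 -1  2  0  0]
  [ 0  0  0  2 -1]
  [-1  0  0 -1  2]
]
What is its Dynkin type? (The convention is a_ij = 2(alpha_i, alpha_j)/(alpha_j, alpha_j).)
The matrix has rank 5 with 2's on the diagonal. Reading the off-diagonal entries as Dynkin edges (a single edge where a_ij = a_ji = -1; a double or triple edge where a_ij * a_ji = 2 or 3), the diagram is a chain of 5 nodes with single edges (A_5). One simple-root ordering that puts it in standard form is (alpha_2, alpha_3, alpha_1, alpha_5, alpha_4). So the algebra is type A_5, i.e. sl(6).

A_5 (sl(6))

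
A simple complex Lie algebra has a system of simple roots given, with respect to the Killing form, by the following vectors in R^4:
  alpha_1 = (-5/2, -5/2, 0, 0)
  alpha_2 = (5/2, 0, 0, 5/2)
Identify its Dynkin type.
A2

Compute the Cartan integers a_ij = 2(alpha_i, alpha_j)/(alpha_j, alpha_j); the resulting 2x2 Cartan matrix is
[[2, -1], [-1, 2]].
All simple roots have the same length, so the diagram is simply laced. The associated Dynkin diagram is a chain of 2 nodes with single edges (A_2), so the type is A_2 (the algebra sl(3)).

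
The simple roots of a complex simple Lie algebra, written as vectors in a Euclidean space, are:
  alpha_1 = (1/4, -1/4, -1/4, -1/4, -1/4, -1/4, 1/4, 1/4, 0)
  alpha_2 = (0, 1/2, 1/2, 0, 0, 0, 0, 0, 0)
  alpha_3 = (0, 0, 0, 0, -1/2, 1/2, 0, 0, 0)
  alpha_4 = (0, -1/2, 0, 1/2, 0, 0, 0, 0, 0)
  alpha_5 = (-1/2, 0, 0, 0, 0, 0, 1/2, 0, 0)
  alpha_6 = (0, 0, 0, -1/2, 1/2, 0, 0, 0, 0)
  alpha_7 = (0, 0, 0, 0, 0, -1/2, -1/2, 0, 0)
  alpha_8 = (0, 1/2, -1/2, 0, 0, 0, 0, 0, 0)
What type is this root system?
E8

Compute the Cartan integers a_ij = 2(alpha_i, alpha_j)/(alpha_j, alpha_j); the resulting 8x8 Cartan matrix is
[[2, -1, 0, 0, 0, 0, 0, 0], [-1, 2, 0, -1, 0, 0, 0, 0], [0, 0, 2, 0, 0, -1, -1, 0], [0, -1, 0, 2, 0, -1, 0, -1], [0, 0, 0, 0, 2, 0, -1, 0], [0, 0, -1, -1, 0, 2, 0, 0], [0, 0, -1, 0, -1, 0, 2, 0], [0, 0, 0, -1, 0, 0, 0, 2]].
All simple roots have the same length, so the diagram is simply laced. The associated Dynkin diagram is a chain of 7 nodes with one extra node attached to the third node from one end (E_8), so the type is E_8.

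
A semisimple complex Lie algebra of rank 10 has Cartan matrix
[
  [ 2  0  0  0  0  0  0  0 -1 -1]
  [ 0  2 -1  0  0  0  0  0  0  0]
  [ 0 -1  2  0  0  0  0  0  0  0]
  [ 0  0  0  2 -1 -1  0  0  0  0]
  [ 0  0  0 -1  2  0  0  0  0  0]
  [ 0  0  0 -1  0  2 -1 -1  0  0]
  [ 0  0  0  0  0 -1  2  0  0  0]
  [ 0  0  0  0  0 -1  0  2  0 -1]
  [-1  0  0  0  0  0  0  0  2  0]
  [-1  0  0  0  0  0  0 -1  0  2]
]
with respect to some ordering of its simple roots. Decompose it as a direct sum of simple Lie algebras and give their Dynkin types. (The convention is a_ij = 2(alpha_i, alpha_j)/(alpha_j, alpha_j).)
A_2 (sl(3)) ⊕ E_8

The diagram associated to this matrix has two connected components: the simple roots {alpha_2, alpha_3} form a chain of 2 nodes with single edges (A_2), and {alpha_1, alpha_4, alpha_5, alpha_6, alpha_7, alpha_8, alpha_9, alpha_10} form a chain of 7 nodes with one extra node attached to the third node from one end (E_8). A semisimple Lie algebra decomposes uniquely as the direct sum of simple ideals, one per connected component of its Dynkin diagram, so g ≅ A_2 ⊕ E_8 (dimension 8 + 248 = 256).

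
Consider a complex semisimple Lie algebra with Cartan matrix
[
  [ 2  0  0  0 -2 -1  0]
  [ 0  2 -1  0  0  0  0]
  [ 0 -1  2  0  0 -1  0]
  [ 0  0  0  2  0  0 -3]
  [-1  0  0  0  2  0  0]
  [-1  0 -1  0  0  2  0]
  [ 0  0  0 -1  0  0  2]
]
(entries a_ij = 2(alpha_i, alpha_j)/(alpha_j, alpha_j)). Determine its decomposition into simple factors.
B_5 + G_2

The diagram associated to this matrix has two connected components: the simple roots {alpha_1, alpha_2, alpha_3, alpha_5, alpha_6} form a chain of 5 nodes with a double edge at one end; the terminal node there is the unique short simple root (B_5), and {alpha_4, alpha_7} form two nodes joined by a triple edge (G_2). A semisimple Lie algebra decomposes uniquely as the direct sum of simple ideals, one per connected component of its Dynkin diagram, so g ≅ B_5 ⊕ G_2 (dimension 55 + 14 = 69).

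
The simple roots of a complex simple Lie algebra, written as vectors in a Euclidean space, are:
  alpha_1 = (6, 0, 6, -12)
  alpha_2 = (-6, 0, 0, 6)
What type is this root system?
Compute the Cartan integers a_ij = 2(alpha_i, alpha_j)/(alpha_j, alpha_j); the resulting 2x2 Cartan matrix is
[[2, -3], [-1, 2]].
The roots have two lengths (squared-length ratio 3:1); the short ones are alpha_{2}. The associated Dynkin diagram is two nodes joined by a triple edge (G_2), so the type is G_2.

G_2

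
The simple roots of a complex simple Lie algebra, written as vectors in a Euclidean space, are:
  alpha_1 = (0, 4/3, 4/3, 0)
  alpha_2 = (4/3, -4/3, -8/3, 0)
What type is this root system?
Compute the Cartan integers a_ij = 2(alpha_i, alpha_j)/(alpha_j, alpha_j); the resulting 2x2 Cartan matrix is
[[2, -1], [-3, 2]].
The roots have two lengths (squared-length ratio 3:1); the short ones are alpha_{1}. The associated Dynkin diagram is two nodes joined by a triple edge (G_2), so the type is G_2.

G_2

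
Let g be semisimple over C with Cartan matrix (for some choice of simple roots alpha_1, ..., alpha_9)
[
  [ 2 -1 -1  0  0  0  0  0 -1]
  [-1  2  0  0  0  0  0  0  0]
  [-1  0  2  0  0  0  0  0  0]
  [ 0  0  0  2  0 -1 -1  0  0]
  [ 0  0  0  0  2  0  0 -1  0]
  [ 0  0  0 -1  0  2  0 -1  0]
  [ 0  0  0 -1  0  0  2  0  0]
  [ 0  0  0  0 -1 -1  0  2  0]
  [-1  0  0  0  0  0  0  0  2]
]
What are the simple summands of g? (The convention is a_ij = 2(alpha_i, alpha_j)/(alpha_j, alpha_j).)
The diagram associated to this matrix has two connected components: the simple roots {alpha_4, alpha_5, alpha_6, alpha_7, alpha_8} form a chain of 5 nodes with single edges (A_5), and {alpha_1, alpha_2, alpha_3, alpha_9} form a chain of 2 nodes with a fork of two nodes at one end (D_4). A semisimple Lie algebra decomposes uniquely as the direct sum of simple ideals, one per connected component of its Dynkin diagram, so g ≅ A_5 ⊕ D_4 (dimension 35 + 28 = 63).

A5 ⊕ D4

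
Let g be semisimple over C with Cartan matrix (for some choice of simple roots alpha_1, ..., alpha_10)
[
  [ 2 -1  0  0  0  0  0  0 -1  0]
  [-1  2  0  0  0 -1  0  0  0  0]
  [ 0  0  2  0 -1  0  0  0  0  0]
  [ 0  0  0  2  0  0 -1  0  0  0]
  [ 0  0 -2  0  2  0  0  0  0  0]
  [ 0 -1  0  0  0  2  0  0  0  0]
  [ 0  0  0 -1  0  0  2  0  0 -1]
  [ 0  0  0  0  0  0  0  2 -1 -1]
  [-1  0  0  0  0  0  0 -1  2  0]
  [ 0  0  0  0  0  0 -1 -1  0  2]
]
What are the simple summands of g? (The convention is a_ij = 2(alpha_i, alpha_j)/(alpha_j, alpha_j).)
The diagram associated to this matrix has two connected components: the simple roots {alpha_1, alpha_2, alpha_4, alpha_6, alpha_7, alpha_8, alpha_9, alpha_10} form a chain of 8 nodes with single edges (A_8), and {alpha_3, alpha_5} form a chain of 2 nodes with a double edge at one end; the terminal node there is the unique short simple root (B_2). A semisimple Lie algebra decomposes uniquely as the direct sum of simple ideals, one per connected component of its Dynkin diagram, so g ≅ A_8 ⊕ B_2 (dimension 80 + 10 = 90).

A_8 (sl(9)) + B_2 (so(5))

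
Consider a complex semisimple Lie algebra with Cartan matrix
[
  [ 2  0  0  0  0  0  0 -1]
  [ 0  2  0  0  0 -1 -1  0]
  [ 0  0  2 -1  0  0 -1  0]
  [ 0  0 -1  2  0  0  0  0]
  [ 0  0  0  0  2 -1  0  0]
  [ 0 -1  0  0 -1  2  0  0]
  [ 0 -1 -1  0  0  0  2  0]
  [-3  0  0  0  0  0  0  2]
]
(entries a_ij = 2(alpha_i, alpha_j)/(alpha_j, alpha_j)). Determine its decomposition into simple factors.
The diagram associated to this matrix has two connected components: the simple roots {alpha_2, alpha_3, alpha_4, alpha_5, alpha_6, alpha_7} form a chain of 6 nodes with single edges (A_6), and {alpha_1, alpha_8} form two nodes joined by a triple edge (G_2). A semisimple Lie algebra decomposes uniquely as the direct sum of simple ideals, one per connected component of its Dynkin diagram, so g ≅ A_6 ⊕ G_2 (dimension 48 + 14 = 62).

type A_6 ⊕ type G_2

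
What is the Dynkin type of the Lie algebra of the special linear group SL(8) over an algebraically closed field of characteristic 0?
A7

This is sl(8), which has dimension 8^2 - 1 = 63 and rank 8 - 1 = 7 (a Cartan subalgebra is the diagonal traceless matrices). In the classification of classical Lie algebras, the special linear algebra sl(n+1) has type A_n; here n = 7, so the Dynkin diagram is a chain of 7 nodes with single edges (A_7). Hence the type is A_7.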